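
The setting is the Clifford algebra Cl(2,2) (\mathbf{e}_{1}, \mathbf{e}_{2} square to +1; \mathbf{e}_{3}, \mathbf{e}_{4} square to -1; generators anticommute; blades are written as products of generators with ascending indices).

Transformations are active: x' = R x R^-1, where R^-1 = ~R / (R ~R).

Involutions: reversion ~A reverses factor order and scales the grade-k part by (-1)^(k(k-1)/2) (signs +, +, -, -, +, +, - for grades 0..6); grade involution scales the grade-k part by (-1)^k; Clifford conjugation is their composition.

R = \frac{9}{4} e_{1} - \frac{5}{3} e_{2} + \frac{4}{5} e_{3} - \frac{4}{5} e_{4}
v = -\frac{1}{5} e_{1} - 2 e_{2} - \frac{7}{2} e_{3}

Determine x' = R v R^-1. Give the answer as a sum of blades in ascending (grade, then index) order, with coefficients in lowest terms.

~R = \frac{9}{4} e_{1} - \frac{5}{3} e_{2} + \frac{4}{5} e_{3} - \frac{4}{5} e_{4}, and R ~R = \frac{23617}{3600}, so R^-1 = ~R / (\frac{23617}{3600}).
R v = \frac{341}{60} - \frac{29}{6} e_{1} e_{2} - \frac{1543}{200} e_{1} e_{3} - \frac{4}{25} e_{1} e_{4} + \frac{223}{30} e_{2} e_{3} - \frac{8}{5} e_{2} e_{4} - \frac{14}{5} e_{3} e_{4}
Answer: \frac{43997}{10735} e_{1} - \frac{1906}{2147} e_{2} + \frac{20981}{4294} e_{3} - \frac{2976}{2147} e_{4}


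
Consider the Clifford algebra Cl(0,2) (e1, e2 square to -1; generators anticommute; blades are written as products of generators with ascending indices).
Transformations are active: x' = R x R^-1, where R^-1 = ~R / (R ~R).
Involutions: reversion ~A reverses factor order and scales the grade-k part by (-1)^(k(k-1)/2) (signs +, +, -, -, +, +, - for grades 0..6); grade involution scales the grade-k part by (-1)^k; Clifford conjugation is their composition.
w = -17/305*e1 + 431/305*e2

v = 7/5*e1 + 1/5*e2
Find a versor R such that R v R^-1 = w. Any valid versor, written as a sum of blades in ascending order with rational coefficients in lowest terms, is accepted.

A norm check does it: q(v) = q(w) = -2, hence R = v + w = 82/61*e1 + 492/305*e2 realises the map — parallel part kept, (v - w)/2 negated, v carried to w.
Answer: 82/61*e1 + 492/305*e2


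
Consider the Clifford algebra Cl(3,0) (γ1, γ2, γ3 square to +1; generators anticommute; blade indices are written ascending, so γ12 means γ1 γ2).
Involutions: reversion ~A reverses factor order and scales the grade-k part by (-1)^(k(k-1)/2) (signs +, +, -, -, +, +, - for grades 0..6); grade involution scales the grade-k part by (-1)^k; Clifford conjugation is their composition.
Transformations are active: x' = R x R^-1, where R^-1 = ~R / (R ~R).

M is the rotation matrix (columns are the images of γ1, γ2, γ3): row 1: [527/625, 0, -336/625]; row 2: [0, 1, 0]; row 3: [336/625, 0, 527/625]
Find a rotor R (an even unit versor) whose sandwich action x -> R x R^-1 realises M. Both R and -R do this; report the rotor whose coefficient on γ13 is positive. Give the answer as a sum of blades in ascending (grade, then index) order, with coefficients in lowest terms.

Method: write R = a + b12*γ12 + b13*γ13 + b23*γ23 with a^2 + b12^2 + b13^2 + b23^2 = 1 (so R^-1 = ~R). Expanding the columns R e_j ~R gives tr M = 4a^2 - 1 and, from the antisymmetric part, M21 - M12 = -4a*b12, M13 - M31 = 4a*b13, M32 - M23 = -4a*b23.
Here tr M = 1679/625, so a^2 = (1 + tr M)/4 = 576/625 and a = ±24/25. Taking a = 24/25: M21 - M12 = 0, M13 - M31 = -672/625, M32 - M23 = 0, giving b12 = 0, b13 = -7/25, b23 = 0, i.e. R = 24/25 - 7/25*γ13.
Its γ13 coefficient is negative, so report the other preimage -R.
Answer: -24/25 + 7/25*γ13. Key observation: the double cover Spin(3) -> SO(3) sends R and -R to the same matrix (trace 1679/625 here), so the stated sign of the γ13 coefficient is what selects one sheet.


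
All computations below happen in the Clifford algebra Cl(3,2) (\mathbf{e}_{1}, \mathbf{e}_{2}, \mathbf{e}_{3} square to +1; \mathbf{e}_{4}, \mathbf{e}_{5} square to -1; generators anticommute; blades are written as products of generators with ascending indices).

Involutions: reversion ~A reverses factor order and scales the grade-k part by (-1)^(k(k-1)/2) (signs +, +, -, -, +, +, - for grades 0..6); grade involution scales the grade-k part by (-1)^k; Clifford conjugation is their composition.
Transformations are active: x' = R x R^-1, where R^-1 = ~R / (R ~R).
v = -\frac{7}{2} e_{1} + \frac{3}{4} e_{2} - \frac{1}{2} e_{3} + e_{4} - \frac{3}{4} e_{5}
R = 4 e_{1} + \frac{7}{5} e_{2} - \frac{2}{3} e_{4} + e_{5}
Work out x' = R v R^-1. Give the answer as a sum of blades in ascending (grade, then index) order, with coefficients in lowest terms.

~R = 4 e_{1} + \frac{7}{5} e_{2} - \frac{2}{3} e_{4} + e_{5}, and R ~R = \frac{3716}{225}, so R^-1 = ~R / (\frac{3716}{225}).
R v = -\frac{173}{15} + \frac{79}{10} e_{1} e_{2} - 2 e_{1} e_{3} + \frac{5}{3} e_{1} e_{4} + \frac{1}{2} e_{1} e_{5} - \frac{7}{10} e_{2} e_{3} + \frac{19}{10} e_{2} e_{4} - \frac{9}{5} e_{2} e_{5} - \frac{1}{3} e_{3} e_{4} + \frac{1}{2} e_{3} e_{5} - \frac{1}{2} e_{4} e_{5}
Answer: -\frac{3877}{1858} e_{1} - \frac{10053}{3716} e_{2} + \frac{1}{2} e_{3} - \frac{64}{929} e_{4} - \frac{2403}{3716} e_{5}


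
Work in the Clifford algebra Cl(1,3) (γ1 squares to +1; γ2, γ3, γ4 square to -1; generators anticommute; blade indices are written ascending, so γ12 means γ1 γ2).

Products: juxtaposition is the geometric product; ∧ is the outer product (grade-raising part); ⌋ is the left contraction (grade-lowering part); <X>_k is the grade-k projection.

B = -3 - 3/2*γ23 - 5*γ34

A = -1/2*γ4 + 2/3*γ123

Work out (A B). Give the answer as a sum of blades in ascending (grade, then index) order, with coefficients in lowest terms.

step 1: γ1 + 5/2*γ3 + 3/2*γ4 - 2*γ123 + 10/3*γ124 + 3/4*γ234
Answer: γ1 + 5/2*γ3 + 3/2*γ4 - 2*γ123 + 10/3*γ124 + 3/4*γ234


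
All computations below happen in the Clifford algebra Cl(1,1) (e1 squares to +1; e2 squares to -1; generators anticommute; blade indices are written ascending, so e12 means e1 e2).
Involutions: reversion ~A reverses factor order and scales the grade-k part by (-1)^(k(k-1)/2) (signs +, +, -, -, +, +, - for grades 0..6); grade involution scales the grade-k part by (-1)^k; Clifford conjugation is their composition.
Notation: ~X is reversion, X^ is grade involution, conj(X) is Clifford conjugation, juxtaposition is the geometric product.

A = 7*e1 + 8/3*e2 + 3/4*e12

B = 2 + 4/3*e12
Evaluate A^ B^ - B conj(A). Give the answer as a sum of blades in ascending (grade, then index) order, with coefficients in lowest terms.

first term: 1 - 158/9*e1 - 44/3*e2 + 3/2*e12
second term: -1 - 94/9*e1 + 4*e2 - 3/2*e12
Answer: 2 - 64/9*e1 - 56/3*e2 + 3*e12


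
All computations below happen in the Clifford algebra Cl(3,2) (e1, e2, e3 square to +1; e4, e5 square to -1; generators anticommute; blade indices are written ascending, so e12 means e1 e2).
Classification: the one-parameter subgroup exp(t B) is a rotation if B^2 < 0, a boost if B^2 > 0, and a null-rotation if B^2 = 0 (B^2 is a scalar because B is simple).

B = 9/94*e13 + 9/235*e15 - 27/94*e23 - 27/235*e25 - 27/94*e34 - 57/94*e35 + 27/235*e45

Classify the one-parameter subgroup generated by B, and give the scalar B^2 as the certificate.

B^2 term by term: the squares give (9/94)^2*(e13)^2 + (9/235)^2*(e15)^2 + (-27/94)^2*(e23)^2 + (-27/235)^2*(e25)^2 + (-27/94)^2*(e34)^2 + (-57/94)^2*(e35)^2 + (27/235)^2*(e45)^2 = 81/8836*(-1) + 81/55225*(+1) + 729/8836*(-1) + 729/55225*(+1) + 729/8836*(+1) + 3249/8836*(+1) + 729/55225*(-1) = 9/25 (each basis 2-blade squares to minus the product of its generators' squares); cross terms between blades sharing an index anticommute and cancel; the commuting (index-disjoint) pairs give grade-4 terms 2*c*c'*(blade product), which cancel blade by blade — e1235: 243/11045 - 243/11045 = 0; e1345: 243/11045 - 243/11045 = 0; e2345: -729/11045 + 729/11045 = 0 — confirming B is simple. So B^2 = 9/25.
Answer: boost, certificate B^2 = 9/25. B^2 = 9/25 is basis-independent, so its sign is the whole story.


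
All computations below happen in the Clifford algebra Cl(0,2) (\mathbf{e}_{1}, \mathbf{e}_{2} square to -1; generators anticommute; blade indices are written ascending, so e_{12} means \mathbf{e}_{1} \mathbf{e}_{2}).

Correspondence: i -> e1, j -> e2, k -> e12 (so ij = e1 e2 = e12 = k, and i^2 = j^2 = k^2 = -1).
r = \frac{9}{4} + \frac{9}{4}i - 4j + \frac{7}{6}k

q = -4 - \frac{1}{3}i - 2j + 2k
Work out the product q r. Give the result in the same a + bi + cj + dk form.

In blades: q = -4 - \frac{1}{3} e_{1} - 2 e_{2} + 2 e_{12}, r = \frac{9}{4} + \frac{9}{4} e_{1} - 4 e_{2} + \frac{7}{6} e_{12}.
Distribute q over r term by term (generator squares from the signature, products reordered to ascending indices): (-4)*r = -9 - 9 e_{1} + 16 e_{2} - \frac{14}{3} e_{12}; (-\frac{1}{3} e_{1})*r = \frac{3}{4} - \frac{3}{4} e_{1} + \frac{7}{18} e_{2} + \frac{4}{3} e_{12}; (-2 e_{2})*r = -8 - \frac{7}{3} e_{1} - \frac{9}{2} e_{2} + \frac{9}{2} e_{12}; (2 e_{12})*r = -\frac{7}{3} + 8 e_{1} + \frac{9}{2} e_{2} + \frac{9}{2} e_{12}.
Sum: -\frac{223}{12} - \frac{49}{12} e_{1} + \frac{295}{18} e_{2} + \frac{17}{3} e_{12}; translating back through the correspondence:
Answer: -\frac{223}{12} - \frac{49}{12}i + \frac{295}{18}j + \frac{17}{3}k


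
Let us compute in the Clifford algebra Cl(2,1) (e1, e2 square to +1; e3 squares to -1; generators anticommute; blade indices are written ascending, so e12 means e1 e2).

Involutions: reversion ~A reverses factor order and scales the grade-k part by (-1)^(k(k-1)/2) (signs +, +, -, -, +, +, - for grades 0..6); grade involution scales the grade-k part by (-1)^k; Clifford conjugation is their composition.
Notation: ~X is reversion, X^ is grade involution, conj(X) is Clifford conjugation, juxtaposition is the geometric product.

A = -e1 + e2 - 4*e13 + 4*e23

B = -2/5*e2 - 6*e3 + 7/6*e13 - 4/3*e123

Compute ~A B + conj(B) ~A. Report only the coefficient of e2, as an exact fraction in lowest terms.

first term: 64/15 + 88/3*e1 - 56/3*e2 - 83/30*e3 + 76/15*e12 + 22/3*e13 - 14/3*e23 + 13/30*e123
second term: -64/15 + 88/3*e1 - 56/3*e2 - 83/30*e3 + 76/15*e12 + 22/3*e13 - 14/3*e23 - 13/30*e123
Answer: -112/3


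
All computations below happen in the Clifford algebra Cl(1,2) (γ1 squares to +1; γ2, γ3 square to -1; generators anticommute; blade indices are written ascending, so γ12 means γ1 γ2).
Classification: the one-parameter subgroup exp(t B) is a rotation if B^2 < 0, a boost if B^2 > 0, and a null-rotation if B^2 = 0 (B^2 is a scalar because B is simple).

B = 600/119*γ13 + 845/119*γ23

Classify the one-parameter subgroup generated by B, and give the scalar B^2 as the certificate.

B^2 term by term: the squares give (600/119)^2*(γ13)^2 + (845/119)^2*(γ23)^2 = 360000/14161*(+1) + 714025/14161*(-1) = -25 (each basis 2-blade squares to minus the product of its generators' squares); cross terms between blades sharing an index anticommute and cancel. So B^2 = -25.
Answer: rotation, certificate B^2 = -25. The class reads off the invariant scalar -25 directly.


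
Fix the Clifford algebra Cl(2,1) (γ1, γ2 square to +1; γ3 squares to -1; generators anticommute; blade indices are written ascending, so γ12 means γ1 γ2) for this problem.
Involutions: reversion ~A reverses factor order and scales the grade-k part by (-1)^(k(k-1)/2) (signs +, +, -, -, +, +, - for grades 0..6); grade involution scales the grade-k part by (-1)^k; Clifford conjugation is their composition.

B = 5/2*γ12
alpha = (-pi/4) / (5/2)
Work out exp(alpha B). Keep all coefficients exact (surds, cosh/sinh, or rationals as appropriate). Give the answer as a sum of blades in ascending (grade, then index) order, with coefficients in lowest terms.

B^2 = (5/2)^2*(γ12)^2 = 25/4*(-1) = -25/4 (a basis 2-blade squares to minus the product of its generators' squares).
B^2 = -25/4 — a negative square means the series sums to a rotation: l = 5/2, alpha*l = -pi/4, so exp(alpha B) = cos(-pi/4) + (sin(-pi/4)/(5/2))*B = sqrt(2)/2 + (-sqrt(2)/5)*B.
Answer: sqrt(2)/2 - sqrt(2)/2*γ12


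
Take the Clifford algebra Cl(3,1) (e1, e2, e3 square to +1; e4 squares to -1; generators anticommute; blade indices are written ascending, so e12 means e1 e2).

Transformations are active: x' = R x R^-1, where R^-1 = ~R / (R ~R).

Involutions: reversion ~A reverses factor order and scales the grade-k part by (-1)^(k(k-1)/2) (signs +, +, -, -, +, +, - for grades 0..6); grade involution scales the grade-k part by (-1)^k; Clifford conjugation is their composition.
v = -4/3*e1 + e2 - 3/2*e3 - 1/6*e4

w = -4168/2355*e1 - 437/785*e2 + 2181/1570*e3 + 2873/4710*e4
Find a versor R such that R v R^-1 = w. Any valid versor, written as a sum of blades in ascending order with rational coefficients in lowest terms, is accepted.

Sketch: the shared square 5 makes R = v + w = -2436/785*e1 + 348/785*e2 - 87/785*e3 + 348/785*e4 the natural versor; its sandwich fixes that direction, negates (v - w)/2, and sends v to w.
Answer: -2436/785*e1 + 348/785*e2 - 87/785*e3 + 348/785*e4


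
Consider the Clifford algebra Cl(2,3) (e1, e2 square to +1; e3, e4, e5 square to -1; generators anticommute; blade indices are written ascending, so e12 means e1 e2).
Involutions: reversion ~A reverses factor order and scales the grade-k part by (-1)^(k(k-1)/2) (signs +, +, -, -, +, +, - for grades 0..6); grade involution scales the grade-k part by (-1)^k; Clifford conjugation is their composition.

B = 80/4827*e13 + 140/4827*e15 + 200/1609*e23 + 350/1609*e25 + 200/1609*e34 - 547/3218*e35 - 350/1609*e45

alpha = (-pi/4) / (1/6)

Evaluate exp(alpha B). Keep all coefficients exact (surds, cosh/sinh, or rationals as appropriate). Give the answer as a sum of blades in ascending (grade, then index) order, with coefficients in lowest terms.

B^2 term by term: the squares give (80/4827)^2*(e13)^2 + (140/4827)^2*(e15)^2 + (200/1609)^2*(e23)^2 + (350/1609)^2*(e25)^2 + (200/1609)^2*(e34)^2 + (-547/3218)^2*(e35)^2 + (-350/1609)^2*(e45)^2 = 6400/23299929*(+1) + 19600/23299929*(+1) + 40000/2588881*(+1) + 122500/2588881*(+1) + 40000/2588881*(-1) + 299209/10355524*(-1) + 122500/2588881*(-1) = -1/36 (each basis 2-blade squares to minus the product of its generators' squares); cross terms between blades sharing an index anticommute and cancel; the commuting (index-disjoint) pairs give grade-4 terms 2*c*c'*(blade product), which cancel blade by blade — e1235: -56000/7766643 + 56000/7766643 = 0; e1345: -56000/7766643 + 56000/7766643 = 0; e2345: -140000/2588881 + 140000/2588881 = 0 — confirming B is simple. So B^2 = -1/36.
B^2 = -1/36 — the series telescopes trigonometrically here: l = 1/6, alpha*l = -pi/4, so exp(alpha B) = cos(-pi/4) + (sin(-pi/4)/(1/6))*B = sqrt(2)/2 + (-3*sqrt(2))*B.
Answer: sqrt(2)/2 - 80*sqrt(2)/1609*e13 - 140*sqrt(2)/1609*e15 - 600*sqrt(2)/1609*e23 - 1050*sqrt(2)/1609*e25 - 600*sqrt(2)/1609*e34 + 1641*sqrt(2)/3218*e35 + 1050*sqrt(2)/1609*e45


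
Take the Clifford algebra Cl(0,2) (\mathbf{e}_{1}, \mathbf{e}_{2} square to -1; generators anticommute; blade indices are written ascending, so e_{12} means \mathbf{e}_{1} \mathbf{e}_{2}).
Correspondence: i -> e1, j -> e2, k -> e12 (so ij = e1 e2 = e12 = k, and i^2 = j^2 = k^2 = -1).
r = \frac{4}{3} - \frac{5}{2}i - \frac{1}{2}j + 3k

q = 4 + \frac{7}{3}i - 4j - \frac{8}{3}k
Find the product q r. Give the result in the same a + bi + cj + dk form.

In blades: q = 4 + \frac{7}{3} e_{1} - 4 e_{2} - \frac{8}{3} e_{12}, r = \frac{4}{3} - \frac{5}{2} e_{1} - \frac{1}{2} e_{2} + 3 e_{12}.
Distribute q over r term by term (generator squares from the signature, products reordered to ascending indices): (4)*r = \frac{16}{3} - 10 e_{1} - 2 e_{2} + 12 e_{12}; (\frac{7}{3} e_{1})*r = \frac{35}{6} + \frac{28}{9} e_{1} - 7 e_{2} - \frac{7}{6} e_{12}; (-4 e_{2})*r = -2 - 12 e_{1} - \frac{16}{3} e_{2} - 10 e_{12}; (-\frac{8}{3} e_{12})*r = 8 - \frac{4}{3} e_{1} + \frac{20}{3} e_{2} - \frac{32}{9} e_{12}.
Sum: \frac{103}{6} - \frac{182}{9} e_{1} - \frac{23}{3} e_{2} - \frac{49}{18} e_{12}; translating back through the correspondence:
Answer: \frac{103}{6} - \frac{182}{9}i - \frac{23}{3}j - \frac{49}{18}k


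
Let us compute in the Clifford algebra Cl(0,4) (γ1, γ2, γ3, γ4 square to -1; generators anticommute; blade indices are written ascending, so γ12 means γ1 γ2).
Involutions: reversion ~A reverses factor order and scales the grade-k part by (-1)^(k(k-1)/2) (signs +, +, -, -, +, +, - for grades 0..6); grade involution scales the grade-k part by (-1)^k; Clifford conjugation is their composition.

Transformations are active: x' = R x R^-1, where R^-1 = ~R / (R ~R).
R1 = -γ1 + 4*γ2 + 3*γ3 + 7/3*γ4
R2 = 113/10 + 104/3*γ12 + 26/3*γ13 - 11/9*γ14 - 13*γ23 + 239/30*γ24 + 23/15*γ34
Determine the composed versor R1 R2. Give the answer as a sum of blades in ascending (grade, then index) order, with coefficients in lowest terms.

Distribute over the terms of R1 (each basis-blade product reordered to ascending indices, repeated generators contracted through their squares):
(-γ1) R2 = -113/10*γ1 + 104/3*γ2 + 26/3*γ3 - 11/9*γ4 + 13*γ123 - 239/30*γ124 - 23/15*γ134
(4*γ2) R2 = 416/3*γ1 + 226/5*γ2 + 52*γ3 - 478/15*γ4 - 104/3*γ123 + 44/9*γ124 + 92/15*γ234
(3*γ3) R2 = 26*γ1 - 39*γ2 + 339/10*γ3 - 23/5*γ4 + 104*γ123 + 11/3*γ134 - 239/10*γ234
(7/3*γ4) R2 = -77/27*γ1 + 1673/90*γ2 + 161/45*γ3 + 791/30*γ4 + 728/9*γ124 + 182/9*γ134 - 91/3*γ234
Summing the partial products and collecting blades:
Answer: 40639/270*γ1 + 5351/90*γ2 + 8833/90*γ3 - 1019/90*γ4 + 247/3*γ123 + 7003/90*γ124 + 1006/45*γ134 - 481/10*γ234


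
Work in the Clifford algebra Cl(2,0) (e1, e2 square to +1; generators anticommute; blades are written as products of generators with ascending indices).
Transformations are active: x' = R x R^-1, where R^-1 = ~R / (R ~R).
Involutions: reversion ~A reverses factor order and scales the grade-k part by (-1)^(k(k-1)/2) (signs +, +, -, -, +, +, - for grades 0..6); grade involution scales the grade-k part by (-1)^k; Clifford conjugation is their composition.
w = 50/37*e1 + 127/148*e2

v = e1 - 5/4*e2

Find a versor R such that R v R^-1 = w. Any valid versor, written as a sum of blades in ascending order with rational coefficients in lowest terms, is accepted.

Key observation: q(v) = q(w) = 41/16 (sandwiches preserve the norm), so R = v + w = 87/37*e1 - 29/74*e2 works whenever it is invertible — the component of v along it is kept and (v - w)/2 reverses, sending v to w.
Answer: 87/37*e1 - 29/74*e2


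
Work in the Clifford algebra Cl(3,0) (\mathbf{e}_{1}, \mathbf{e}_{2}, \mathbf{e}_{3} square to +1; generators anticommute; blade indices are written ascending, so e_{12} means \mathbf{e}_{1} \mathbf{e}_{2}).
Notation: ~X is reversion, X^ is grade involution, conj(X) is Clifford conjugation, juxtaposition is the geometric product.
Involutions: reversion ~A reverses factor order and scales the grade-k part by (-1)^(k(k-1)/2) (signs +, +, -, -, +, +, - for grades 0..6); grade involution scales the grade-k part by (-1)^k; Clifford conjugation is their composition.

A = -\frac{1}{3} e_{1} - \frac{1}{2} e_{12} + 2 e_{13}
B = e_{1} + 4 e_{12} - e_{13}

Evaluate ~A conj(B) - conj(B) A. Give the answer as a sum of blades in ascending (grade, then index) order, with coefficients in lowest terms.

first term: \frac{13}{3} + \frac{11}{6} e_{2} - \frac{7}{3} e_{3} + \frac{15}{2} e_{23}
second term: -\frac{11}{3} - \frac{5}{6} e_{2} - \frac{5}{3} e_{3} + \frac{15}{2} e_{23}
Answer: 8 + \frac{8}{3} e_{2} - \frac{2}{3} e_{3}


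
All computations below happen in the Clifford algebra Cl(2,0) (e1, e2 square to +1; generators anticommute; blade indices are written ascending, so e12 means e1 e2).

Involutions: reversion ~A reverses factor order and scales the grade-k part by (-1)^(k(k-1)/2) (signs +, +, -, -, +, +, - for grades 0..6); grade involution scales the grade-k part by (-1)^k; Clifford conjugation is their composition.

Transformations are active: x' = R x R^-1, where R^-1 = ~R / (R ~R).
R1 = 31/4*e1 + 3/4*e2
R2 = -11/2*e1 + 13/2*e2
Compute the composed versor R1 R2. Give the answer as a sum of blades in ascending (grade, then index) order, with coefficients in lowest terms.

Distribute over the terms of R1 (each basis-blade product reordered to ascending indices, repeated generators contracted through their squares):
(31/4*e1) R2 = -341/8 + 403/8*e12
(3/4*e2) R2 = 39/8 + 33/8*e12
Summing the partial products and collecting blades:
Answer: -151/4 + 109/2*e12


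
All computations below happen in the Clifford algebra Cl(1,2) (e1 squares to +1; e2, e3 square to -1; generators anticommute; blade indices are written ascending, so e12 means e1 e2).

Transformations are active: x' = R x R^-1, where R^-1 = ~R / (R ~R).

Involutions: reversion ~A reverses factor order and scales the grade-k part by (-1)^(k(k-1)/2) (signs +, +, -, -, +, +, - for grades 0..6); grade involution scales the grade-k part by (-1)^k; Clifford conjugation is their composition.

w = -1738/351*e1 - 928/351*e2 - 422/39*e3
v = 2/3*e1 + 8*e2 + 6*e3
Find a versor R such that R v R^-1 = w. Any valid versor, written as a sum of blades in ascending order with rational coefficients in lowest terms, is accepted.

Reasoning: v^2 = w^2 = -896/9 since conjugation preserves the quadratic form; R = v + w = -1504/351*e1 + 1880/351*e2 - 188/39*e3 is then valid when invertible, keeping its own part and reversing (v - w)/2.
Answer: -1504/351*e1 + 1880/351*e2 - 188/39*e3


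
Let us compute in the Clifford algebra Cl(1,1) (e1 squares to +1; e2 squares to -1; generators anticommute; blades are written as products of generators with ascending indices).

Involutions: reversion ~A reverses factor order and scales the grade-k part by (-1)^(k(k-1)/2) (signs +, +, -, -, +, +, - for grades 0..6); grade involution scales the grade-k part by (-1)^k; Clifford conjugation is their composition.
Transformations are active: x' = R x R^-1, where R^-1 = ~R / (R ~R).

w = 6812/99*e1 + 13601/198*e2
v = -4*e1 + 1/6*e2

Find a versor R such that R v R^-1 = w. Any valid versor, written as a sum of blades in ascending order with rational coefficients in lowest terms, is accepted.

Take R = v + w = 6416/99*e1 + 6817/99*e2. Because q(v) = q(w) = 575/36, conjugation by R sends v exactly to w.
Answer: 6416/99*e1 + 6817/99*e2


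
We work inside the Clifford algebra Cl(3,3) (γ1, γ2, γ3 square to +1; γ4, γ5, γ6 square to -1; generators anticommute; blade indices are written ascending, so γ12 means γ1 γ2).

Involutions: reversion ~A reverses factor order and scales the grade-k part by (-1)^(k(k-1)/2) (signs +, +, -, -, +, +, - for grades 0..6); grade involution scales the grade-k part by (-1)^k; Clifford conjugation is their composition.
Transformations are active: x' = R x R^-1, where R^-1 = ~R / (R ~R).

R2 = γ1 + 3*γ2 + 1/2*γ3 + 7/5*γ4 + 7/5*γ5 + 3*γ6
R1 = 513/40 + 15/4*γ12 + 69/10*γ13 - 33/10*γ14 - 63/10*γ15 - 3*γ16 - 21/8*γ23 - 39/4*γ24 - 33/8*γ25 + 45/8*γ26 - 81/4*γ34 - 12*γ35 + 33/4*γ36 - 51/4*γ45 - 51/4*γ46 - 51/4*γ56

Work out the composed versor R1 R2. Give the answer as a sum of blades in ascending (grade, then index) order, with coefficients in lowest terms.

Distribute over the terms of R2 (each basis-blade product reordered to ascending indices, repeated generators contracted through their squares):
R1 (γ1) = 513/40*γ1 - 15/4*γ2 - 69/10*γ3 + 33/10*γ4 + 63/10*γ5 + 3*γ6 - 21/8*γ123 - 39/4*γ124 - 33/8*γ125 + 45/8*γ126 - 81/4*γ134 - 12*γ135 + 33/4*γ136 - 51/4*γ145 - 51/4*γ146 - 51/4*γ156
R1 (3*γ2) = 45/4*γ1 + 1539/40*γ2 + 63/8*γ3 + 117/4*γ4 + 99/8*γ5 - 135/8*γ6 - 207/10*γ123 + 99/10*γ124 + 189/10*γ125 + 9*γ126 - 243/4*γ234 - 36*γ235 + 99/4*γ236 - 153/4*γ245 - 153/4*γ246 - 153/4*γ256
R1 (1/2*γ3) = 69/20*γ1 - 21/16*γ2 + 513/80*γ3 + 81/8*γ4 + 6*γ5 - 33/8*γ6 + 15/8*γ123 + 33/20*γ134 + 63/20*γ135 + 3/2*γ136 + 39/8*γ234 + 33/16*γ235 - 45/16*γ236 - 51/8*γ345 - 51/8*γ346 - 51/8*γ356
R1 (7/5*γ4) = 231/50*γ1 + 273/20*γ2 + 567/20*γ3 + 3591/200*γ4 - 357/20*γ5 - 357/20*γ6 + 21/4*γ124 + 483/50*γ134 + 441/50*γ145 + 21/5*γ146 - 147/40*γ234 + 231/40*γ245 - 63/8*γ246 + 84/5*γ345 - 231/20*γ346 - 357/20*γ456
R1 (7/5*γ5) = 441/50*γ1 + 231/40*γ2 + 84/5*γ3 + 357/20*γ4 + 3591/200*γ5 - 357/20*γ6 + 21/4*γ125 + 483/50*γ135 - 231/50*γ145 + 21/5*γ156 - 147/40*γ235 - 273/20*γ245 - 63/8*γ256 - 567/20*γ345 - 231/20*γ356 + 357/20*γ456
R1 (3*γ6) = 9*γ1 - 135/8*γ2 - 99/4*γ3 + 153/4*γ4 + 153/4*γ5 + 1539/40*γ6 + 45/4*γ126 + 207/10*γ136 - 99/10*γ146 - 189/10*γ156 - 63/8*γ236 - 117/4*γ246 - 99/8*γ256 - 243/4*γ346 - 36*γ356 - 153/4*γ456
Summing the partial products and collecting blades:
Answer: 9993/200*γ1 + 2877/80*γ2 + 2223/80*γ3 + 11673/100*γ4 + 6303/100*γ5 - 609/40*γ6 - 429/20*γ123 + 27/5*γ124 + 801/40*γ125 + 207/8*γ126 - 447/50*γ134 + 81/100*γ135 + 609/20*γ136 - 171/20*γ145 - 369/20*γ146 - 549/20*γ156 - 1191/20*γ234 - 3009/80*γ235 + 225/16*γ236 - 369/8*γ245 - 603/8*γ246 - 117/2*γ256 - 717/40*γ345 - 3147/40*γ346 - 2157/40*γ356 - 153/4*γ456


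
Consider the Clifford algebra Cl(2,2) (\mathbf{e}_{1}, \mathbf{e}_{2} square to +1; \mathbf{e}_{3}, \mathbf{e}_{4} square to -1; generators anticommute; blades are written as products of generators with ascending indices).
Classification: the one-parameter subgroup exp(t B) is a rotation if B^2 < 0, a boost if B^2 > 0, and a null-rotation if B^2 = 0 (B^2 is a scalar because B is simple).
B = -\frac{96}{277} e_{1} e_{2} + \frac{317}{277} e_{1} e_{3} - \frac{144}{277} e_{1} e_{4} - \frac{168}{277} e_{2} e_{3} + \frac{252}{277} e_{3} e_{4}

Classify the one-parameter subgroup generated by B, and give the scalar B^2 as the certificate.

B^2 term by term: the squares give (-\frac{96}{277})^2*(e_{1} e_{2})^2 + (\frac{317}{277})^2*(e_{1} e_{3})^2 + (-\frac{144}{277})^2*(e_{1} e_{4})^2 + (-\frac{168}{277})^2*(e_{2} e_{3})^2 + (\frac{252}{277})^2*(e_{3} e_{4})^2 = \frac{9216}{76729}*(-1) + \frac{100489}{76729}*(+1) + \frac{20736}{76729}*(+1) + \frac{28224}{76729}*(+1) + \frac{63504}{76729}*(-1) = 1 (each basis 2-blade squares to minus the product of its generators' squares); cross terms between blades sharing an index anticommute and cancel; the commuting (index-disjoint) pairs give grade-4 terms 2*c*c'*(blade product), which cancel blade by blade — e_{1} e_{2} e_{3} e_{4}: -\frac{48384}{76729} + \frac{48384}{76729} = 0 — confirming B is simple. So B^2 = 1.
Answer: boost, certificate B^2 = 1. One invariant decides it: the square 1 survives every conjugation, and its sign is exactly the classification.


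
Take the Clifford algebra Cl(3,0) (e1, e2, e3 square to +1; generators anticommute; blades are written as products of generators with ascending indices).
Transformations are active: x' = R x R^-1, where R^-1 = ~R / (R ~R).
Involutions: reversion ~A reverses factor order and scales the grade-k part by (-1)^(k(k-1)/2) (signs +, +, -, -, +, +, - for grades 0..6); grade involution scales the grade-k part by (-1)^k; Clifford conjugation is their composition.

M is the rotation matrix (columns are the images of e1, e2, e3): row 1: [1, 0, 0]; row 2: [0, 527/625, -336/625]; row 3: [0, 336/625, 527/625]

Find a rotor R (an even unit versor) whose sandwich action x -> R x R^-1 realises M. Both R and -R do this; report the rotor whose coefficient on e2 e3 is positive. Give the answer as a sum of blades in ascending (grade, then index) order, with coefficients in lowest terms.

Method: write R = a + b12*e1 e2 + b13*e1 e3 + b23*e2 e3 with a^2 + b12^2 + b13^2 + b23^2 = 1 (so R^-1 = ~R). Expanding the columns R e_j ~R gives tr M = 4a^2 - 1 and, from the antisymmetric part, M21 - M12 = -4a*b12, M13 - M31 = 4a*b13, M32 - M23 = -4a*b23.
Here tr M = 1679/625, so a^2 = (1 + tr M)/4 = 576/625 and a = ±24/25. Taking a = 24/25: M21 - M12 = 0, M13 - M31 = 0, M32 - M23 = 672/625, giving b12 = 0, b13 = 0, b23 = -7/25, i.e. R = 24/25 - 7/25*e2 e3.
Its e2 e3 coefficient is negative, so report the other preimage -R.
Answer: -24/25 + 7/25*e2 e3. Recall the cover is two-to-one: with M of trace 1679/625, both preimages act alike, and the stated e2 e3 sign chooses the sheet.


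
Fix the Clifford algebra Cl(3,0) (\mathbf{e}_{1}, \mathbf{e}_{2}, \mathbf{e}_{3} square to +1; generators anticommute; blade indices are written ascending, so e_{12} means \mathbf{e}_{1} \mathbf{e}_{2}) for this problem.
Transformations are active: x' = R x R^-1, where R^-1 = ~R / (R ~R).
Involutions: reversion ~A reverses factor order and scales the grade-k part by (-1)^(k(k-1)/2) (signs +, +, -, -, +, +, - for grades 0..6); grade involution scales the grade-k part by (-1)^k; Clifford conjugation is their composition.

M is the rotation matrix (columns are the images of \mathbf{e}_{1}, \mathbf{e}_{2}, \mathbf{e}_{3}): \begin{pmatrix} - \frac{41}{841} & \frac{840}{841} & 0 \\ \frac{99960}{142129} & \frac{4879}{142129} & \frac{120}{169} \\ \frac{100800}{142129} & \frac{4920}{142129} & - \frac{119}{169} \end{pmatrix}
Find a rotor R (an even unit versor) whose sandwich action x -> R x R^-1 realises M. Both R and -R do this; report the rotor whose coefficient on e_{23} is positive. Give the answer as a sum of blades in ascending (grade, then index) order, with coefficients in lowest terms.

Method: write R = a + b12*e_{12} + b13*e_{13} + b23*e_{23} with a^2 + b12^2 + b13^2 + b23^2 = 1 (so R^-1 = ~R). Expanding the columns R e_j ~R gives tr M = 4a^2 - 1 and, from the antisymmetric part, M21 - M12 = -4a*b12, M13 - M31 = 4a*b13, M32 - M23 = -4a*b23.
Here tr M = -\frac{102129}{142129}, so a^2 = (1 + tr M)/4 = \frac{10000}{142129} and a = ±\frac{100}{377}. Taking a = \frac{100}{377}: M21 - M12 = -\frac{42000}{142129}, M13 - M31 = -\frac{100800}{142129}, M32 - M23 = -\frac{96000}{142129}, giving b12 = \frac{105}{377}, b13 = -\frac{252}{377}, b23 = \frac{240}{377}, i.e. R = \frac{100}{377} + \frac{105}{377} e_{12} - \frac{252}{377} e_{13} + \frac{240}{377} e_{23}.
Its e_{23} coefficient is already positive.
Answer: \frac{100}{377} + \frac{105}{377} e_{12} - \frac{252}{377} e_{13} + \frac{240}{377} e_{23}. Key observation: the double cover Spin(3) -> SO(3) sends R and -R to the same matrix (trace -\frac{102129}{142129} here), so the stated sign of the e_{23} coefficient is what selects one sheet.


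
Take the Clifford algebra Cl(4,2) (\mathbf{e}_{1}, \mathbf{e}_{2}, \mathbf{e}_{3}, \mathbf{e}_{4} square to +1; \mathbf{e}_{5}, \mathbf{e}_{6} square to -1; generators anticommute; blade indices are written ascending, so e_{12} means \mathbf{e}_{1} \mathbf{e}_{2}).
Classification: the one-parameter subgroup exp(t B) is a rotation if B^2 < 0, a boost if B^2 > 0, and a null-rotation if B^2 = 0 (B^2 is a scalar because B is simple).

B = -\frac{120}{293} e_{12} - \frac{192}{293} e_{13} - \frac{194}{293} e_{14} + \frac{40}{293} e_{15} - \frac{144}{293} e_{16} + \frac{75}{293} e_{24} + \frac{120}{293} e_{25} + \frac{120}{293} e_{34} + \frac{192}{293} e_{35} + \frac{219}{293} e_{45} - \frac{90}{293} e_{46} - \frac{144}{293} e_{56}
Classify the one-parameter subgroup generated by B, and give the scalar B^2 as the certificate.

B^2 term by term: the squares give (-\frac{120}{293})^2*(e_{12})^2 + (-\frac{192}{293})^2*(e_{13})^2 + (-\frac{194}{293})^2*(e_{14})^2 + (\frac{40}{293})^2*(e_{15})^2 + (-\frac{144}{293})^2*(e_{16})^2 + (\frac{75}{293})^2*(e_{24})^2 + (\frac{120}{293})^2*(e_{25})^2 + (\frac{120}{293})^2*(e_{34})^2 + (\frac{192}{293})^2*(e_{35})^2 + (\frac{219}{293})^2*(e_{45})^2 + (-\frac{90}{293})^2*(e_{46})^2 + (-\frac{144}{293})^2*(e_{56})^2 = \frac{14400}{85849}*(-1) + \frac{36864}{85849}*(-1) + \frac{37636}{85849}*(-1) + \frac{1600}{85849}*(+1) + \frac{20736}{85849}*(+1) + \frac{5625}{85849}*(-1) + \frac{14400}{85849}*(+1) + \frac{14400}{85849}*(-1) + \frac{36864}{85849}*(+1) + \frac{47961}{85849}*(+1) + \frac{8100}{85849}*(+1) + \frac{20736}{85849}*(-1) = 0 (each basis 2-blade squares to minus the product of its generators' squares); cross terms between blades sharing an index anticommute and cancel; the commuting (index-disjoint) pairs give grade-4 terms 2*c*c'*(blade product), which cancel blade by blade — e_{1234}: -\frac{28800}{85849} + \frac{28800}{85849} = 0; e_{1235}: -\frac{46080}{85849} + \frac{46080}{85849} = 0; e_{1245}: -\frac{52560}{85849} + \frac{46560}{85849} + \frac{6000}{85849} = 0; e_{1246}: \frac{21600}{85849} - \frac{21600}{85849} = 0; e_{1256}: \frac{34560}{85849} - \frac{34560}{85849} = 0; e_{1345}: -\frac{84096}{85849} + \frac{74496}{85849} + \frac{9600}{85849} = 0; e_{1346}: \frac{34560}{85849} - \frac{34560}{85849} = 0; e_{1356}: \frac{55296}{85849} - \frac{55296}{85849} = 0; e_{1456}: \frac{55872}{85849} + \frac{7200}{85849} - \frac{63072}{85849} = 0; e_{2345}: -\frac{28800}{85849} + \frac{28800}{85849} = 0; e_{2456}: -\frac{21600}{85849} + \frac{21600}{85849} = 0; e_{3456}: -\frac{34560}{85849} + \frac{34560}{85849} = 0 — confirming B is simple. So B^2 = 0.
Answer: null-rotation, certificate B^2 = 0. The class reads off the invariant scalar 0 directly.


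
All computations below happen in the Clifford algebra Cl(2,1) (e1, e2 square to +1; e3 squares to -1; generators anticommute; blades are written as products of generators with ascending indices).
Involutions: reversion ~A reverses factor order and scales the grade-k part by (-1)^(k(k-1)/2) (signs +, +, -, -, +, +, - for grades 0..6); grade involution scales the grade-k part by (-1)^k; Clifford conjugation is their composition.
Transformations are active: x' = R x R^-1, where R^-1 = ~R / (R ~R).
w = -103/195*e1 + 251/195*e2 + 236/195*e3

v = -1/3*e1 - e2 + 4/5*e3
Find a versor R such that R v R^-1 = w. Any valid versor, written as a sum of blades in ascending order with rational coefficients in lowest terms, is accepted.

Since q(v) = q(w) = 106/225, the sum R = v + w = -56/65*e1 + 56/195*e2 + 392/195*e3 does the job whenever invertible.
Answer: -56/65*e1 + 56/195*e2 + 392/195*e3


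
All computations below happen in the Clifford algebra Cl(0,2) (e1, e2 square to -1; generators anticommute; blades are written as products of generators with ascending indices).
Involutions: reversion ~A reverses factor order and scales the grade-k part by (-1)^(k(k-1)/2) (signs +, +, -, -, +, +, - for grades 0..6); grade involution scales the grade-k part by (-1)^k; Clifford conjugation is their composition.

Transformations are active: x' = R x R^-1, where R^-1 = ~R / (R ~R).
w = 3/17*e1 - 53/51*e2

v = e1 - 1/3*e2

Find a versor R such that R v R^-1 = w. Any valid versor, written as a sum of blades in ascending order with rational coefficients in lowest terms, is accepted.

The midline construction: v and w both square to -10/9, so reflecting in their sum 20/17*e1 - 70/51*e2 exchanges them.
Answer: 20/17*e1 - 70/51*e2


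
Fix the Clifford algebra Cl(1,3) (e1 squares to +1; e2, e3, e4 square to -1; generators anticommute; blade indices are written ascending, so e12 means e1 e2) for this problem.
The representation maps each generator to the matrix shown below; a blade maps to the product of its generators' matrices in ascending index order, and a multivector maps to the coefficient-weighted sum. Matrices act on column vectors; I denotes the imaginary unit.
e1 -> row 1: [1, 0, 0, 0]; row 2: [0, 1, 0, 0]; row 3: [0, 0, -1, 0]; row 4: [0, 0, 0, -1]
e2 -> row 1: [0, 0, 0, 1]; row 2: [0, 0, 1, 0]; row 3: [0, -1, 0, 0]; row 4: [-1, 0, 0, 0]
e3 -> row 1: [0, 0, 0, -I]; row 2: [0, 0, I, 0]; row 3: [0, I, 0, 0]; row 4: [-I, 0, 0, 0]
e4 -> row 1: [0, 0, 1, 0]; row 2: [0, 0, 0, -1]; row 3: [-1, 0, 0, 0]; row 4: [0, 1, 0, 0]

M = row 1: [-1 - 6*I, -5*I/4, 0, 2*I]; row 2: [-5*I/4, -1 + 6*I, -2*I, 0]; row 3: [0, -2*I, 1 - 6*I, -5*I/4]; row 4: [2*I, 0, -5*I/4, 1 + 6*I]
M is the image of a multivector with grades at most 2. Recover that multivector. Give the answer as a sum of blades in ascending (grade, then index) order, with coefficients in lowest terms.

Method: the blade images are trace-orthogonal — tr(rho(e_A) rho(e_B)^-1) = 4 if A = B and 0 otherwise — and rho(e_A)^-1 = (e_A)^2 * rho(e_A) with (e_A)^2 = +1 or -1, so the coefficient of e_A in the preimage is (e_A)^2 * tr(M rho(e_A))/4.
Nonzero projections over blades of grade <= 2: e1: (e1)^2 = +1, tr(M rho(e1)) = -4, coefficient -1; e3: (e3)^2 = -1, tr(M rho(e3)) = 8, coefficient -2; e23: (e23)^2 = -1, tr(M rho(e23)) = -24, coefficient 6; e34: (e34)^2 = -1, tr(M rho(e34)) = -5, coefficient 5/4. Every other blade of grade <= 2 projects to 0.
Answer: -e1 - 2*e3 + 6*e23 + 5/4*e34


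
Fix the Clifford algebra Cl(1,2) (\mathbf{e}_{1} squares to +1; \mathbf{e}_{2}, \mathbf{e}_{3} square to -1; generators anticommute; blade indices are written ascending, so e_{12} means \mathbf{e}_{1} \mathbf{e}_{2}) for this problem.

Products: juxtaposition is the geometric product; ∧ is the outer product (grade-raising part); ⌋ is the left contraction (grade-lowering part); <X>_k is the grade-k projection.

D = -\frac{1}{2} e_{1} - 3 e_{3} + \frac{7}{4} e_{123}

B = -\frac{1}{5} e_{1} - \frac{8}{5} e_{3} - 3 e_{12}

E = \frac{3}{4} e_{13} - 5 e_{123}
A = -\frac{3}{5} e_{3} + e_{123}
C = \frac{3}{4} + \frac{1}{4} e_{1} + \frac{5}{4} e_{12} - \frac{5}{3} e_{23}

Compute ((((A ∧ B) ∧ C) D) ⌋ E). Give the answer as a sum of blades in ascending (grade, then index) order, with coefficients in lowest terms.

step 1: -\frac{3}{25} e_{13} + \frac{9}{5} e_{123}
step 2: -\frac{9}{100} e_{13} + \frac{27}{20} e_{123}
step 3: -\frac{189}{80} - \frac{27}{100} e_{1} + \frac{63}{400} e_{2} - \frac{9}{200} e_{3} + \frac{81}{20} e_{12} - \frac{27}{40} e_{23}
step 4: -\frac{2727}{800} e_{1} - \frac{8181}{400} e_{3} - \frac{9}{40} e_{12} - \frac{819}{320} e_{13} + \frac{27}{20} e_{23} + \frac{189}{16} e_{123}
Answer: -\frac{2727}{800} e_{1} - \frac{8181}{400} e_{3} - \frac{9}{40} e_{12} - \frac{819}{320} e_{13} + \frac{27}{20} e_{23} + \frac{189}{16} e_{123}


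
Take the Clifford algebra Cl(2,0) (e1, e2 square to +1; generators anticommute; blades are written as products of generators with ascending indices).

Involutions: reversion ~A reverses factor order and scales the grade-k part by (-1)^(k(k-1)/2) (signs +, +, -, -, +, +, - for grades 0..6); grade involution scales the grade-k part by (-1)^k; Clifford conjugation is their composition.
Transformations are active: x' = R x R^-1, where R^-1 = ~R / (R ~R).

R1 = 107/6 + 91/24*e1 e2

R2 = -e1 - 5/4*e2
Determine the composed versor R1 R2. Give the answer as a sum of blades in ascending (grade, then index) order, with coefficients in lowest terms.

Distribute over the terms of R1 (each basis-blade product reordered to ascending indices, repeated generators contracted through their squares):
(107/6) R2 = -107/6*e1 - 535/24*e2
(91/24*e1 e2) R2 = -455/96*e1 + 91/24*e2
Summing the partial products and collecting blades:
Answer: -2167/96*e1 - 37/2*e2


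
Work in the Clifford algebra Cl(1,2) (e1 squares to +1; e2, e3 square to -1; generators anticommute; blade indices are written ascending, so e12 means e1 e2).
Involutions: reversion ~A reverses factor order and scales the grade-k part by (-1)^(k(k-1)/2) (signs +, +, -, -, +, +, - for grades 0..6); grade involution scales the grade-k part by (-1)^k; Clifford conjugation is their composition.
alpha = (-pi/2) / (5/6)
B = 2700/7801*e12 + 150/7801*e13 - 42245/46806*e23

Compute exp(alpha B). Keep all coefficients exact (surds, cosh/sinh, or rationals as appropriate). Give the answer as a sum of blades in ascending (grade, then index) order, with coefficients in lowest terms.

B^2 term by term: the squares give (2700/7801)^2*(e12)^2 + (150/7801)^2*(e13)^2 + (-42245/46806)^2*(e23)^2 = 7290000/60855601*(+1) + 22500/60855601*(+1) + 1784640025/2190801636*(-1) = -25/36 (each basis 2-blade squares to minus the product of its generators' squares); cross terms between blades sharing an index anticommute and cancel. So B^2 = -25/36.
B^2 = -25/36 — circular case — the even/odd split gives cos and sin: l = 5/6, alpha*l = -pi/2, so exp(alpha B) = cos(-pi/2) + (sin(-pi/2)/(5/6))*B = 0 + (-6/5)*B.
Answer: -3240/7801*e12 - 180/7801*e13 + 8449/7801*e23


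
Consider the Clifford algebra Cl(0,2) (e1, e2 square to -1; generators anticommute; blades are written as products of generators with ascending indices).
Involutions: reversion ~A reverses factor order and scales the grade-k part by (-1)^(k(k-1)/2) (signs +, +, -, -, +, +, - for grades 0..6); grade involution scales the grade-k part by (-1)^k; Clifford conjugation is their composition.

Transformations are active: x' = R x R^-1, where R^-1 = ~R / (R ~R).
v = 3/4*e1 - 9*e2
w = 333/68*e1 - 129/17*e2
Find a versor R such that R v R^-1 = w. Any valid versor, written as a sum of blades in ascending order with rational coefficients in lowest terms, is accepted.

Key observation: q(v) = q(w) = -1305/16 (sandwiches preserve the norm), so R = v + w = 96/17*e1 - 282/17*e2 works whenever it is invertible — the component of v along it is kept and (v - w)/2 reverses, sending v to w.
Answer: 96/17*e1 - 282/17*e2
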